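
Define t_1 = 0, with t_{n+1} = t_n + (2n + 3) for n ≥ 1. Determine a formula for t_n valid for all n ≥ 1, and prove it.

Claim: t_n = n^2 + 2n − 3.

Base case: t_1 = 0, and 1^2 + 2·1 − 3 = 0.
Assume t_m = m^2 + 2m − 3.
Then t_{m+1} = t_m + (2m + 3) = (m^2 + 2m − 3) + (2m + 3) = m^2 + 4m,
and (m+1)^2 + 2·(m+1) − 3 = m^2 + 4m.
This completes the inductive step, so t_n = n^2 + 2n − 3 for all n ≥ 1.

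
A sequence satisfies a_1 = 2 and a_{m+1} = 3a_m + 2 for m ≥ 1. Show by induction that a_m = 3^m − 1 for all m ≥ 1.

Base case: a_1 = 2, and 3^1 − 1 = 3 − 1 = 2.
Assume a_j = 3^j − 1 for some j ≥ 1.
Then a_{j+1} = 3a_j + 2 = 3·(3^j − 1) + 2 = 3^{j+1} − 3 + 2 = 3^{j+1} − 1.
So the formula holds for j+1, and by induction a_m = 3^m − 1 for all m ≥ 1.

a_m = 3^m − 1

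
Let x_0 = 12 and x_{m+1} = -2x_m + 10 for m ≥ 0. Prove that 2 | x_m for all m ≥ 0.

Base case: x_0 = 12 = 2·6, so 2 | x_0.
Assume 2 | x_k, so x_k = 2t for some integer t.
Then x_{k+1} = -2x_k + 10 = -2·(2t) + 10 = 2(-2t + 5), so 2 | x_{k+1}.
This completes the inductive step, so 2 | x_m for all m ≥ 0.

2 | x_m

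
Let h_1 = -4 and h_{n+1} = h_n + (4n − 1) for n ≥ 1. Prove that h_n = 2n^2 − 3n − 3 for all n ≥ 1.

Base case: h_1 = -4, and 2·1^2 − 3·1 − 3 = -4.
Assume h_m = 2m^2 − 3m − 3.
Then h_{m+1} = h_m + (4m − 1) = (2m^2 − 3m − 3) + (4m − 1) = 2m^2 + m − 4,
and 2·(m+1)^2 − 3·(m+1) − 3 = 2m^2 + m − 4.
This completes the inductive step, so h_n = 2n^2 − 3n − 3 for all n ≥ 1.

h_n = 2n^2 − 3n − 3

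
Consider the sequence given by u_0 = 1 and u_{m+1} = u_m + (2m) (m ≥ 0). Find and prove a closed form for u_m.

Claim: u_m = m^2 − m + 1.

Base case: u_0 = 1, and 0^2 − 0 + 1 = 1.
Assume u_j = j^2 − j + 1.
Then u_{j+1} = u_j + (2j) = (j^2 − j + 1) + (2j) = j^2 + j + 1,
and (j+1)^2 − (j+1) + 1 = j^2 + j + 1.
By induction, u_m = m^2 − m + 1 for all m ≥ 0.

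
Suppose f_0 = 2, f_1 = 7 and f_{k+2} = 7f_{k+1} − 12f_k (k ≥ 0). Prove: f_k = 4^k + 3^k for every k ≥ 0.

Base cases: f_0 = 2 and 4^0 + 3^0 = 2; f_1 = 7 and 4^1 + 3^1 = 7.
Assume f_j = 4^j + 3^j for all 0 ≤ j ≤ m, where m ≥ 1.
Then f_{m+1} = 7f_m − 12f_{m−1} = 7·(4^m + 3^m) − 12·(4^{m−1} + 3^{m−1}) = (7·4 − 12)4^{m−1} + (7·3 − 12)3^{m−1} = 16·4^{m−1} + 9·3^{m−1} = 4^{m+1} + 3^{m+1}.
By strong induction, f_k = 4^k + 3^k for all k ≥ 0.

f_k = 4^k + 3^k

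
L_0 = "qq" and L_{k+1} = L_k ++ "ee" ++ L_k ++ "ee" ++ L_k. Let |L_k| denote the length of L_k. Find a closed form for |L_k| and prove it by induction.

Claim: |L_k| = 4·3^k − 2.

Base case: |L_0| = 2, and 4·3^0 − 2 = 2.
Assume |L_j| = 4·3^j − 2.
Then |L_{j+1}| = 3|L_j| + 4 = 3(4·3^j − 2) + 4 = 4·3^{j+1} − 6 + 4 = 4·3^{j+1} − 2.
Hence |L_k| = 4·3^k − 2 for every k ≥ 0, by induction.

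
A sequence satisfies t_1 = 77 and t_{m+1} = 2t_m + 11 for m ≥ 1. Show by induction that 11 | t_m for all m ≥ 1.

Base case: t_1 = 77 = 11·7, so 11 | t_1.
Assume 11 | t_r, so t_r = 11s for some integer s.
Then t_{r+1} = 2t_r + 11 = 2·(11s) + 11 = 11(2s + 1), so 11 | t_{r+1}.
So the property holds for r+1, and by induction 11 | t_m for all m ≥ 1.

11 | t_m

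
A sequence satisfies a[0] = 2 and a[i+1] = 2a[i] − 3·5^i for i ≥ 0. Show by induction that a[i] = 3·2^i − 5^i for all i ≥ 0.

Base case: a[0] = 2, and 3·2^0 − 5^0 = 3 − 1 = 2.
Assume a[r] = 3·2^r − 5^r for some r ≥ 0.
Then a[r+1] = 2a[r] − 3·5^r = 2·(3·2^r − 5^r) − 3·5^r = 3·2^{r+1} − 2·5^r − 3·5^r = 3·2^{r+1} − 5·5^r = 3·2^{r+1} − 5^{r+1}.
So the formula holds for r+1, and by induction a[i] = 3·2^i − 5^i for all i ≥ 0.

a[i] = 3·2^i − 5^i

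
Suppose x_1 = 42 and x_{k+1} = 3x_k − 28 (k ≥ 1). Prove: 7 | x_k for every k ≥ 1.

Base case: x_1 = 42 = 7·6, so 7 | x_1.
Assume 7 | x_j, so x_j = 7t for some integer t.
Then x_{j+1} = 3x_j − 28 = 3·(7t) − 28 = 7(3t − 4), so 7 | x_{j+1}.
By induction, 7 | x_k for all k ≥ 1.

7 | x_k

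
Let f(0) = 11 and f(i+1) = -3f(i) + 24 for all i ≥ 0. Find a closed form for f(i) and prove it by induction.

Claim: f(i) = 5·(-3)^i + 6.

Base case: f(0) = 11, and 5·(-3)^0 + 6 = 5 + 6 = 11.
Assume f(k) = 5·(-3)^k + 6 for some k ≥ 0.
Then f(k+1) = -3f(k) + 24 = -3·(5·(-3)^k + 6) + 24 = -15·(-3)^k − 18 + 24 = 5·(-3)^{k+1} + 6.
This completes the inductive step, so f(i) = 5·(-3)^i + 6 for all i ≥ 0.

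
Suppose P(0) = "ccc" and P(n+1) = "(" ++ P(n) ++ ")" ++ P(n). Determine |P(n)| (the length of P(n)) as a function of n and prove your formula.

Claim: |P(n)| = 5·2^n − 2.

Base case: |P(0)| = 3, and 5·2^0 − 2 = 3.
Assume |P(j)| = 5·2^j − 2.
Then |P(j+1)| = 1 + |P(j)| + 1 + |P(j)| = 2|P(j)| + 2 = 2(5·2^j − 2) + 2 = 5·2^{j+1} − 4 + 2 = 5·2^{j+1} − 2.
So the formula holds for j+1, and by induction |P(n)| = 5·2^n − 2 for all n ≥ 0.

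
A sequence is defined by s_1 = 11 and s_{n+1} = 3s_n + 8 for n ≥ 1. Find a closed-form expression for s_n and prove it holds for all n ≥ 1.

Claim: s_n = 5·3^n − 4.

Base case: s_1 = 11, and 5·3^1 − 4 = 15 − 4 = 11.
Assume s_j = 5·3^j − 4 for some j ≥ 1.
Then s_{j+1} = 3s_j + 8 = 3·(5·3^j − 4) + 8 = 15·3^j − 12 + 8 = 5·3^{j+1} − 4.
So the formula holds for j+1, and by induction s_n = 5·3^n − 4 for all n ≥ 1.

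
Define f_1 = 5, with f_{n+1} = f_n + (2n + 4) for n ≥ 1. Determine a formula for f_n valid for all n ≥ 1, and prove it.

Claim: f_n = n^2 + 3n + 1.

Base case: f_1 = 5, and 1^2 + 3·1 + 1 = 5.
Assume f_r = r^2 + 3r + 1.
Then f_{r+1} = f_r + (2r + 4) = (r^2 + 3r + 1) + (2r + 4) = r^2 + 5r + 5,
and (r+1)^2 + 3·(r+1) + 1 = r^2 + 5r + 5.
By induction, f_n = n^2 + 3n + 1 for all n ≥ 1.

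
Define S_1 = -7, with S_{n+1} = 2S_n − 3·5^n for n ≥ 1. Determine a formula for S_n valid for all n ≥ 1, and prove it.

Claim: S_n = -2^n − 5^n.

Base case: S_1 = -7, and -2^1 − 5^1 = -2 − 5 = -7.
Assume S_j = -2^j − 5^j for some j ≥ 1.
Then S_{j+1} = 2S_j − 3·5^j = 2·(-2^j − 5^j) − 3·5^j = -2^{j+1} − 2·5^j − 3·5^j = -2^{j+1} − 5·5^j = -2^{j+1} − 5^{j+1}.
So the formula holds for j+1, and by induction S_n = -2^n − 5^n for all n ≥ 1.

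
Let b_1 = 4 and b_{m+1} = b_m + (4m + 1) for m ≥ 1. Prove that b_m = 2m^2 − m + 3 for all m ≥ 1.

Base case: b_1 = 4, and 2·1^2 − 1 + 3 = 4.
Assume b_r = 2r^2 − r + 3.
Then b_{r+1} = b_r + (4r + 1) = (2r^2 − r + 3) + (4r + 1) = 2r^2 + 3r + 4,
and 2·(r+1)^2 − (r+1) + 3 = 2r^2 + 3r + 4.
Hence b_m = 2m^2 − m + 3 for every m ≥ 1, by induction.

b_m = 2m^2 − m + 3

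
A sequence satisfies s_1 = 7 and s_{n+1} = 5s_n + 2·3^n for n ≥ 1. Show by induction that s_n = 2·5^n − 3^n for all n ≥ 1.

Base case: s_1 = 7, and 2·5^1 − 3^1 = 10 − 3 = 7.
Assume s_j = 2·5^j − 3^j for some j ≥ 1.
Then s_{j+1} = 5s_j + 2·3^j = 5·(2·5^j − 3^j) + 2·3^j = 2·5^{j+1} − 5·3^j + 2·3^j = 2·5^{j+1} − 3·3^j = 2·5^{j+1} − 3^{j+1}.
By induction, s_n = 2·5^n − 3^n for all n ≥ 1.

s_n = 2·5^n − 3^n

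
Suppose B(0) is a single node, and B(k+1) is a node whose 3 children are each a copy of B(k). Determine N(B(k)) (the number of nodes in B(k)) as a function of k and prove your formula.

Claim: N(B(k)) = (3^{k+1} − 1)/2.

Base case: N(B(0)) = 1, and (3^{0+1} − 1)/2 = 1.
Assume N(B(m)) = (3^{m+1} − 1)/2.
Then N(B(m+1)) = 1 + 3N(B(m)) = 1 + 3·(3^{m+1} − 1)/2 = 1 + (3^{m+2} − 3)/2 = (2 + 3^{m+2} − 3)/2 = (3^{m+2} − 1)/2.
By induction, N(B(k)) = (3^{k+1} − 1)/2 for all k ≥ 0.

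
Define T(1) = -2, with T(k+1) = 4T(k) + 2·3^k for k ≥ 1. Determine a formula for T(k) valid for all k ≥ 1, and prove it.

Claim: T(k) = 4^k − 2·3^k.

Base case: T(1) = -2, and 4^1 − 2·3^1 = 4 − 6 = -2.
Assume T(j) = 4^j − 2·3^j for some j ≥ 1.
Then T(j+1) = 4T(j) + 2·3^j = 4·(4^j − 2·3^j) + 2·3^j = 4^{j+1} − 8·3^j + 2·3^j = 4^{j+1} − 6·3^j = 4^{j+1} − 2·3^{j+1}.
By induction, T(k) = 4^k − 2·3^k for all k ≥ 1.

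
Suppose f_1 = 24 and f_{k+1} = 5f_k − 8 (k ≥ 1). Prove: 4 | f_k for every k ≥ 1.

Base case: f_1 = 24 = 4·6, so 4 | f_1.
Assume 4 | f_r, so f_r = 4t for some integer t.
Then f_{r+1} = 5f_r − 8 = 5·(4t) − 8 = 4(5t − 2), so 4 | f_{r+1}.
So the property holds for r+1, and by induction 4 | f_k for all k ≥ 1.

4 | f_k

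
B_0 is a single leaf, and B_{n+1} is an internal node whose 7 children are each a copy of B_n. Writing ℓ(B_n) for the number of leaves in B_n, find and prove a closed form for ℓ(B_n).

Claim: ℓ(B_n) = 7^n.

Base case: ℓ(B_0) = 1, and 7^0 = 1.
Assume ℓ(B_m) = 7^m.
Then ℓ(B_{m+1}) = 7·ℓ(B_m) = 7·7^m = 7^{m+1}.
This completes the inductive step, so ℓ(B_n) = 7^n for all n ≥ 0.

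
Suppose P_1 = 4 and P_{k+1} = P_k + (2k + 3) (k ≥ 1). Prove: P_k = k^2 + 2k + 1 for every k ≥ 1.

Base case: P_1 = 4, and 1^2 + 2·1 + 1 = 4.
Assume P_j = j^2 + 2j + 1.
Then P_{j+1} = P_j + (2j + 3) = (j^2 + 2j + 1) + (2j + 3) = j^2 + 4j + 4,
and (j+1)^2 + 2·(j+1) + 1 = j^2 + 4j + 4.
Hence P_k = k^2 + 2k + 1 for every k ≥ 1, by induction.

P_k = k^2 + 2k + 1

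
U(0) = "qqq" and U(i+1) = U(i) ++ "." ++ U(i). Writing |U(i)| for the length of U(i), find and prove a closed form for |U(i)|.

Claim: |U(i)| = 2^{i+2} − 1.

Base case: |U(0)| = 3, and 2^{0+2} − 1 = 3.
Assume |U(r)| = 2^{r+2} − 1.
Then |U(r+1)| = |U(r)| + 1 + |U(r)| = 2|U(r)| + 1 = 2(2^{r+2} − 1) + 1 = 2^{r+3} − 2 + 1 = 2^{r+3} − 1.
Hence |U(i)| = 2^{i+2} − 1 for every i ≥ 0, by induction.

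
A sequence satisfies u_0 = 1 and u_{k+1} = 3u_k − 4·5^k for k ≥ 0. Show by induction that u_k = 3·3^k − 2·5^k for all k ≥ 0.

Base case: u_0 = 1, and 3·3^0 − 2·5^0 = 3 − 2 = 1.
Assume u_r = 3·3^r − 2·5^r for some r ≥ 0.
Then u_{r+1} = 3u_r − 4·5^r = 3·(3·3^r − 2·5^r) − 4·5^r = 3·3^{r+1} − 6·5^r − 4·5^r = 3·3^{r+1} − 10·5^r = 3·3^{r+1} − 2·5^{r+1}.
By induction, u_k = 3·3^k − 2·5^k for all k ≥ 0.

u_k = 3·3^k − 2·5^k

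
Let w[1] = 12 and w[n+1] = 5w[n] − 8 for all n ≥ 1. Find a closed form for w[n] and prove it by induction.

Claim: w[n] = 2·5^n + 2.

Base case: w[1] = 12, and 2·5^1 + 2 = 10 + 2 = 12.
Assume w[m] = 2·5^m + 2 for some m ≥ 1.
Then w[m+1] = 5w[m] − 8 = 5·(2·5^m + 2) − 8 = 10·5^m + 10 − 8 = 2·5^{m+1} + 2.
By induction, w[n] = 2·5^n + 2 for all n ≥ 1.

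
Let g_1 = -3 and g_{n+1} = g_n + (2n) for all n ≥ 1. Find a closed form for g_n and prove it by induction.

Claim: g_n = n^2 − n − 3.

Base case: g_1 = -3, and 1^2 − 1 − 3 = -3.
Assume g_m = m^2 − m − 3.
Then g_{m+1} = g_m + (2m) = (m^2 − m − 3) + (2m) = m^2 + m − 3,
and (m+1)^2 − (m+1) − 3 = m^2 + m − 3.
This completes the inductive step, so g_n = n^2 − n − 3 for all n ≥ 1.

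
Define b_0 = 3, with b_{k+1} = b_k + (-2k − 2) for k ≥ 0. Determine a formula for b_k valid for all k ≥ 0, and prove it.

Claim: b_k = -k^2 − k + 3.

Base case: b_0 = 3, and -0^2 − 0 + 3 = 3.
Assume b_j = -j^2 − j + 3.
Then b_{j+1} = b_j + (-2j − 2) = (-j^2 − j + 3) + (-2j − 2) = -j^2 − 3j + 1,
and -(j+1)^2 − (j+1) + 3 = -j^2 − 3j + 1.
By induction, b_k = -k^2 − k + 3 for all k ≥ 0.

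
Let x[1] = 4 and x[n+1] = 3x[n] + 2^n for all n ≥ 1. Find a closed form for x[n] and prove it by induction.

Claim: x[n] = 2·3^n − 2^n.

Base case: x[1] = 4, and 2·3^1 − 2^1 = 6 − 2 = 4.
Assume x[j] = 2·3^j − 2^j for some j ≥ 1.
Then x[j+1] = 3x[j] + 2^j = 3·(2·3^j − 2^j) + 2^j = 2·3^{j+1} − 3·2^j + 2^j = 2·3^{j+1} − 2·2^j = 2·3^{j+1} − 2^{j+1}.
This completes the inductive step, so x[n] = 2·3^n − 2^n for all n ≥ 1.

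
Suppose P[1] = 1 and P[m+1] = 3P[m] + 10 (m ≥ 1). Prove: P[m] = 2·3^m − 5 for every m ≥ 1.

Base case: P[1] = 1, and 2·3^1 − 5 = 6 − 5 = 1.
Assume P[k] = 2·3^k − 5 for some k ≥ 1.
Then P[k+1] = 3P[k] + 10 = 3·(2·3^k − 5) + 10 = 6·3^k − 15 + 10 = 2·3^{k+1} − 5.
By induction, P[m] = 2·3^m − 5 for all m ≥ 1.

P[m] = 2·3^m − 5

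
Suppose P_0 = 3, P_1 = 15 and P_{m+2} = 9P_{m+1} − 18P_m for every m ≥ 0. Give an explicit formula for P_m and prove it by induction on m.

Claim: P_m = 2·6^m + 3^m.

Base cases: P_0 = 3 and 2·6^0 + 3^0 = 3; P_1 = 15 and 2·6^1 + 3^1 = 15.
Assume P_j = 2·6^j + 3^j for all 0 ≤ j ≤ k, where k ≥ 1.
Then P_{k+1} = 9P_k − 18P_{k−1} = 9·(2·6^k + 3^k) − 18·(2·6^{k−1} + 3^{k−1}) = 2·(9·6 − 18)6^{k−1} + (9·3 − 18)3^{k−1} = 72·6^{k−1} + 9·3^{k−1} = 2·6^{k+1} + 3^{k+1}.
So the formula holds for k+1, and by strong induction P_m = 2·6^m + 3^m for all m ≥ 0.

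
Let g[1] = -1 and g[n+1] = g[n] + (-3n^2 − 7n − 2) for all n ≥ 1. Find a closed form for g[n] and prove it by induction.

Claim: g[n] = -n^3 − 2n^2 + n + 1.

Base case: g[1] = -1, and -1^3 − 2·1^2 + 1 + 1 = -1.
Assume g[j] = -j^3 − 2j^2 + j + 1.
Then g[j+1] = g[j] + (-3j^2 − 7j − 2) = (-j^3 − 2j^2 + j + 1) + (-3j^2 − 7j − 2) = -j^3 − 5j^2 − 6j − 1,
and -(j+1)^3 − 2·(j+1)^2 + (j+1) + 1 = -j^3 − 5j^2 − 6j − 1.
By induction, g[n] = -n^3 − 2n^2 + n + 1 for all n ≥ 1.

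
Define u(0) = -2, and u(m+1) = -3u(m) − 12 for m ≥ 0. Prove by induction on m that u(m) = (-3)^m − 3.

Base case: u(0) = -2, and (-3)^0 − 3 = 1 − 3 = -2.
Assume u(r) = (-3)^r − 3 for some r ≥ 0.
Then u(r+1) = -3u(r) − 12 = -3·((-3)^r − 3) − 12 = -3·(-3)^r + 9 − 12 = (-3)^{r+1} − 3.
Hence u(m) = (-3)^m − 3 for every m ≥ 0, by induction.

u(m) = (-3)^m − 3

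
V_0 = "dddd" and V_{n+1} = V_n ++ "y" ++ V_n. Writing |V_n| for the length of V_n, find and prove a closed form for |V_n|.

Claim: |V_n| = 5·2^n − 1.

Base case: |V_0| = 4, and 5·2^0 − 1 = 4.
Assume |V_m| = 5·2^m − 1.
Then |V_{m+1}| = |V_m| + 1 + |V_m| = 2|V_m| + 1 = 2(5·2^m − 1) + 1 = 5·2^{m+1} − 2 + 1 = 5·2^{m+1} − 1.
Hence |V_n| = 5·2^n − 1 for every n ≥ 0, by induction.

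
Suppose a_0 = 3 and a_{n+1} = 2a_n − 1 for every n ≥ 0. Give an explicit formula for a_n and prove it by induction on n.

Claim: a_n = 2^{n+1} + 1.

Base case: a_0 = 3, and 2^{0+1} + 1 = 2 + 1 = 3.
Assume a_m = 2^{m+1} + 1 for some m ≥ 0.
Then a_{m+1} = 2a_m − 1 = 2·(2^{m+1} + 1) − 1 = 2^{m+2} + 2 − 1 = 2^{m+2} + 1.
Hence a_n = 2^{n+1} + 1 for every n ≥ 0, by induction.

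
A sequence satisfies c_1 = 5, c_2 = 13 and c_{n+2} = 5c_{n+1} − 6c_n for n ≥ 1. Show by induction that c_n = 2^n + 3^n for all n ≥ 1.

Base cases: c_1 = 5 and 2^1 + 3^1 = 5; c_2 = 13 and 2^2 + 3^2 = 13.
Assume c_j = 2^j + 3^j for all 1 ≤ j ≤ k, where k ≥ 2.
Then c_{k+1} = 5c_k − 6c_{k−1} = 5·(2^k + 3^k) − 6·(2^{k−1} + 3^{k−1}) = (5·2 − 6)2^{k−1} + (5·3 − 6)3^{k−1} = 4·2^{k−1} + 9·3^{k−1} = 2^{k+1} + 3^{k+1}.
By strong induction, c_n = 2^n + 3^n for all n ≥ 1.

c_n = 2^n + 3^n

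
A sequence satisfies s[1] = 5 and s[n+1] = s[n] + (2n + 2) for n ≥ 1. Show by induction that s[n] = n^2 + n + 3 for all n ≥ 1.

Base case: s[1] = 5, and 1^2 + 1 + 3 = 5.
Assume s[r] = r^2 + r + 3.
Then s[r+1] = s[r] + (2r + 2) = (r^2 + r + 3) + (2r + 2) = r^2 + 3r + 5,
and (r+1)^2 + (r+1) + 3 = r^2 + 3r + 5.
This completes the inductive step, so s[n] = n^2 + n + 3 for all n ≥ 1.

s[n] = n^2 + n + 3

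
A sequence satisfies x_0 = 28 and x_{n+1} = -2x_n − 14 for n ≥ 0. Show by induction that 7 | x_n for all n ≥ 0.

Base case: x_0 = 28 = 7·4, so 7 | x_0.
Assume 7 | x_k, so x_k = 7t for some integer t.
Then x_{k+1} = -2x_k − 14 = -2·(7t) − 14 = 7(-2t − 2), so 7 | x_{k+1}.
So the property holds for k+1, and by induction 7 | x_n for all n ≥ 0.

7 | x_n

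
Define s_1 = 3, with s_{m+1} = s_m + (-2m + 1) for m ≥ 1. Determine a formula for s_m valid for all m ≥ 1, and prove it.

Claim: s_m = -m^2 + 2m + 2.

Base case: s_1 = 3, and -1^2 + 2·1 + 2 = 3.
Assume s_j = -j^2 + 2j + 2.
Then s_{j+1} = s_j + (-2j + 1) = (-j^2 + 2j + 2) + (-2j + 1) = -j^2 + 3,
and -(j+1)^2 + 2·(j+1) + 2 = -j^2 + 3.
This completes the inductive step, so s_m = -m^2 + 2m + 2 for all m ≥ 1.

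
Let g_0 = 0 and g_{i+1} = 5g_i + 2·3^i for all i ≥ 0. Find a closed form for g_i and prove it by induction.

Claim: g_i = 5^i − 3^i.

Base case: g_0 = 0, and 5^0 − 3^0 = 1 − 1 = 0.
Assume g_m = 5^m − 3^m for some m ≥ 0.
Then g_{m+1} = 5g_m + 2·3^m = 5·(5^m − 3^m) + 2·3^m = 5^{m+1} − 5·3^m + 2·3^m = 5^{m+1} − 3·3^m = 5^{m+1} − 3^{m+1}.
Hence g_i = 5^i − 3^i for every i ≥ 0, by induction.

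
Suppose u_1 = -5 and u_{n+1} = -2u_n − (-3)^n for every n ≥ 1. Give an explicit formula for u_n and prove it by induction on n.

Claim: u_n = (-2)^n + (-3)^n.

Base case: u_1 = -5, and (-2)^1 + (-3)^1 = -2 − 3 = -5.
Assume u_m = (-2)^m + (-3)^m for some m ≥ 1.
Then u_{m+1} = -2u_m − (-3)^m = -2·((-2)^m + (-3)^m) − (-3)^m = (-2)^{m+1} − 2·(-3)^m − (-3)^m = (-2)^{m+1} − 3·(-3)^m = (-2)^{m+1} + (-3)^{m+1}.
Hence u_n = (-2)^n + (-3)^n for every n ≥ 1, by induction.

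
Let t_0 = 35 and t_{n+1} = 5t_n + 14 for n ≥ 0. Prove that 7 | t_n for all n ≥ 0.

Base case: t_0 = 35 = 7·5, so 7 | t_0.
Assume 7 | t_k, so t_k = 7s for some integer s.
Then t_{k+1} = 5t_k + 14 = 5·(7s) + 14 = 7(5s + 2), so 7 | t_{k+1}.
This completes the inductive step, so 7 | t_n for all n ≥ 0.

7 | t_n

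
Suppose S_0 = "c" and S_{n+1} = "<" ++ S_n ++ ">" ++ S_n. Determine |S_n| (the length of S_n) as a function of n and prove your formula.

Claim: |S_n| = 3·2^n − 2.

Base case: |S_0| = 1, and 3·2^0 − 2 = 1.
Assume |S_k| = 3·2^k − 2.
Then |S_{k+1}| = 1 + |S_k| + 1 + |S_k| = 2|S_k| + 2 = 2(3·2^k − 2) + 2 = 3·2^{k+1} − 4 + 2 = 3·2^{k+1} − 2.
Hence |S_n| = 3·2^n − 2 for every n ≥ 0, by induction.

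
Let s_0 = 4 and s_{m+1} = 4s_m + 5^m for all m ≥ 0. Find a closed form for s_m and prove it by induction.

Claim: s_m = 3·4^m + 5^m.

Base case: s_0 = 4, and 3·4^0 + 5^0 = 3 + 1 = 4.
Assume s_r = 3·4^r + 5^r for some r ≥ 0.
Then s_{r+1} = 4s_r + 5^r = 4·(3·4^r + 5^r) + 5^r = 3·4^{r+1} + 4·5^r + 5^r = 3·4^{r+1} + 5·5^r = 3·4^{r+1} + 5^{r+1}.
By induction, s_m = 3·4^m + 5^m for all m ≥ 0.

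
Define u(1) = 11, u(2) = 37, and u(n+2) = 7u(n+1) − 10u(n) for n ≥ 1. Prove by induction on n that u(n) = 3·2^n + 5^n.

Base cases: u(1) = 11 and 3·2^1 + 5^1 = 11; u(2) = 37 and 3·2^2 + 5^2 = 37.
Assume u(i) = 3·2^i + 5^i for all 1 ≤ i ≤ j, where j ≥ 2.
Then u(j+1) = 7u(j) − 10u(j−1) = 7·(3·2^j + 5^j) − 10·(3·2^{j−1} + 5^{j−1}) = 3·(7·2 − 10)2^{j−1} + (7·5 − 10)5^{j−1} = 12·2^{j−1} + 25·5^{j−1} = 3·2^{j+1} + 5^{j+1}.
So the formula holds for j+1, and by strong induction u(n) = 3·2^n + 5^n for all n ≥ 1.

u(n) = 3·2^n + 5^n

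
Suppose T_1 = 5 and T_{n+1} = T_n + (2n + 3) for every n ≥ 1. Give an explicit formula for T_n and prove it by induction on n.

Claim: T_n = n^2 + 2n + 2.

Base case: T_1 = 5, and 1^2 + 2·1 + 2 = 5.
Assume T_m = m^2 + 2m + 2.
Then T_{m+1} = T_m + (2m + 3) = (m^2 + 2m + 2) + (2m + 3) = m^2 + 4m + 5,
and (m+1)^2 + 2·(m+1) + 2 = m^2 + 4m + 5.
Hence T_n = n^2 + 2n + 2 for every n ≥ 1, by induction.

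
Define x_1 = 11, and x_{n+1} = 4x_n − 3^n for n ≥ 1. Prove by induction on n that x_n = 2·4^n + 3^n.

Base case: x_1 = 11, and 2·4^1 + 3^1 = 8 + 3 = 11.
Assume x_m = 2·4^m + 3^m for some m ≥ 1.
Then x_{m+1} = 4x_m − 3^m = 4·(2·4^m + 3^m) − 3^m = 2·4^{m+1} + 4·3^m − 3^m = 2·4^{m+1} + 3·3^m = 2·4^{m+1} + 3^{m+1}.
This completes the inductive step, so x_n = 2·4^n + 3^n for all n ≥ 1.

x_n = 2·4^n + 3^n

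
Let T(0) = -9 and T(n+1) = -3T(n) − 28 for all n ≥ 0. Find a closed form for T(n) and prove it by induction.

Claim: T(n) = -2·(-3)^n − 7.

Base case: T(0) = -9, and -2·(-3)^0 − 7 = -2 − 7 = -9.
Assume T(k) = -2·(-3)^k − 7 for some k ≥ 0.
Then T(k+1) = -3T(k) − 28 = -3·(-2·(-3)^k − 7) − 28 = 6·(-3)^k + 21 − 28 = -2·(-3)^{k+1} − 7.
By induction, T(n) = -2·(-3)^n − 7 for all n ≥ 0.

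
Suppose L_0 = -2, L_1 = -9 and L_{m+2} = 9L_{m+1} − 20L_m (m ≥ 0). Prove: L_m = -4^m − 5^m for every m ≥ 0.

Base cases: L_0 = -2 and -4^0 − 5^0 = -2; L_1 = -9 and -4^1 − 5^1 = -9.
Assume L_i = -4^i − 5^i for all 0 ≤ i ≤ j, where j ≥ 1.
Then L_{j+1} = 9L_j − 20L_{j−1} = 9·(-4^j − 5^j) − 20·(-4^{j−1} − 5^{j−1}) = -(9·4 − 20)4^{j−1} − (9·5 − 20)5^{j−1} = -16·4^{j−1} − 25·5^{j−1} = -4^{j+1} − 5^{j+1}.
This completes the inductive step, so L_m = -4^m − 5^m for all m ≥ 0.

L_m = -4^m − 5^m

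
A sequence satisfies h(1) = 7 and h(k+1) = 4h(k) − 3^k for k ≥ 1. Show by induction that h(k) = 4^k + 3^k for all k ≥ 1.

Base case: h(1) = 7, and 4^1 + 3^1 = 4 + 3 = 7.
Assume h(j) = 4^j + 3^j for some j ≥ 1.
Then h(j+1) = 4h(j) − 3^j = 4·(4^j + 3^j) − 3^j = 4^{j+1} + 4·3^j − 3^j = 4^{j+1} + 3·3^j = 4^{j+1} + 3^{j+1}.
Hence h(k) = 4^k + 3^k for every k ≥ 1, by induction.

h(k) = 4^k + 3^k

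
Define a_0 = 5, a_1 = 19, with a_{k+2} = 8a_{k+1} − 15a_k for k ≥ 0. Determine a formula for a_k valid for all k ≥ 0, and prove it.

Claim: a_k = 3·3^k + 2·5^k.

Base cases: a_0 = 5 and 3·3^0 + 2·5^0 = 5; a_1 = 19 and 3·3^1 + 2·5^1 = 19.
Assume a_j = 3·3^j + 2·5^j for all 0 ≤ j ≤ m, where m ≥ 1.
Then a_{m+1} = 8a_m − 15a_{m−1} = 8·(3·3^m + 2·5^m) − 15·(3·3^{m−1} + 2·5^{m−1}) = 3·(8·3 − 15)3^{m−1} + 2·(8·5 − 15)5^{m−1} = 27·3^{m−1} + 50·5^{m−1} = 3·3^{m+1} + 2·5^{m+1}.
So the formula holds for m+1, and by strong induction a_k = 3·3^k + 2·5^k for all k ≥ 0.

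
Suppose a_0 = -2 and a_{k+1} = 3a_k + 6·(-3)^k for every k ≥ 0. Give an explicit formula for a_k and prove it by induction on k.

Claim: a_k = -3^k − (-3)^k.

Base case: a_0 = -2, and -3^0 − (-3)^0 = -1 − 1 = -2.
Assume a_r = -3^r − (-3)^r for some r ≥ 0.
Then a_{r+1} = 3a_r + 6·(-3)^r = 3·(-3^r − (-3)^r) + 6·(-3)^r = -3^{r+1} − 3·(-3)^r + 6·(-3)^r = -3^{r+1} + 3·(-3)^r = -3^{r+1} − (-3)^{r+1}.
So the formula holds for r+1, and by induction a_k = -3^k − (-3)^k for all k ≥ 0.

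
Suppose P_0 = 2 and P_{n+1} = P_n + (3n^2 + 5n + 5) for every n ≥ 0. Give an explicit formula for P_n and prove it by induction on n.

Claim: P_n = n^3 + n^2 + 3n + 2.

Base case: P_0 = 2, and 0^3 + 0^2 + 3·0 + 2 = 2.
Assume P_j = j^3 + j^2 + 3j + 2.
Then P_{j+1} = P_j + (3j^2 + 5j + 5) = (j^3 + j^2 + 3j + 2) + (3j^2 + 5j + 5) = j^3 + 4j^2 + 8j + 7,
and (j+1)^3 + (j+1)^2 + 3·(j+1) + 2 = j^3 + 4j^2 + 8j + 7.
This completes the inductive step, so P_n = n^3 + n^2 + 3n + 2 for all n ≥ 0.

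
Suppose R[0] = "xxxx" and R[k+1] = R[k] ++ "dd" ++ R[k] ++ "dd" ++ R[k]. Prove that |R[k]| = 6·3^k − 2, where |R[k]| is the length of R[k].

Base case: |R[0]| = 4, and 6·3^0 − 2 = 4.
Assume |R[r]| = 6·3^r − 2.
Then |R[r+1]| = 3|R[r]| + 4 = 3(6·3^r − 2) + 4 = 6·3^{r+1} − 6 + 4 = 6·3^{r+1} − 2.
Hence |R[k]| = 6·3^k − 2 for every k ≥ 0, by induction.

|R[k]| = 6·3^k − 2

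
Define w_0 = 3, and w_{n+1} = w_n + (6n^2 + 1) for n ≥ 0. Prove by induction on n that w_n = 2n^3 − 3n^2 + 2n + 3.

Base case: w_0 = 3, and 2·0^3 − 3·0^2 + 2·0 + 3 = 3.
Assume w_k = 2k^3 − 3k^2 + 2k + 3.
Then w_{k+1} = w_k + (6k^2 + 1) = (2k^3 − 3k^2 + 2k + 3) + (6k^2 + 1) = 2k^3 + 3k^2 + 2k + 4,
and 2·(k+1)^3 − 3·(k+1)^2 + 2·(k+1) + 3 = 2k^3 + 3k^2 + 2k + 4.
Hence w_n = 2n^3 − 3n^2 + 2n + 3 for every n ≥ 0, by induction.

w_n = 2n^3 − 3n^2 + 2n + 3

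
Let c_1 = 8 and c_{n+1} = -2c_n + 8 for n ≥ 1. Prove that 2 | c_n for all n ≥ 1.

Base case: c_1 = 8 = 2·4, so 2 | c_1.
Assume 2 | c_r, so c_r = 2t for some integer t.
Then c_{r+1} = -2c_r + 8 = -2·(2t) + 8 = 2(-2t + 4), so 2 | c_{r+1}.
By induction, 2 | c_n for all n ≥ 1.

2 | c_n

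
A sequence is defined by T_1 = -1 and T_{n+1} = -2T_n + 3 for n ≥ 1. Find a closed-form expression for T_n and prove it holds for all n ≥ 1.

Claim: T_n = (-2)^n + 1.

Base case: T_1 = -1, and (-2)^1 + 1 = -2 + 1 = -1.
Assume T_j = (-2)^j + 1 for some j ≥ 1.
Then T_{j+1} = -2T_j + 3 = -2·((-2)^j + 1) + 3 = -2·(-2)^j − 2 + 3 = (-2)^{j+1} + 1.
Hence T_n = (-2)^n + 1 for every n ≥ 1, by induction.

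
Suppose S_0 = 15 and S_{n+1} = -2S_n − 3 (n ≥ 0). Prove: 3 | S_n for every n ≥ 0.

Base case: S_0 = 15 = 3·5, so 3 | S_0.
Assume 3 | S_j, so S_j = 3t for some integer t.
Then S_{j+1} = -2S_j − 3 = -2·(3t) − 3 = 3(-2t − 1), so 3 | S_{j+1}.
So the property holds for j+1, and by induction 3 | S_n for all n ≥ 0.

3 | S_n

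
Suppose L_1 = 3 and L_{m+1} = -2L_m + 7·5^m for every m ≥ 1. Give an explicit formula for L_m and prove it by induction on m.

Claim: L_m = (-2)^m + 5^m.

Base case: L_1 = 3, and (-2)^1 + 5^1 = -2 + 5 = 3.
Assume L_j = (-2)^j + 5^j for some j ≥ 1.
Then L_{j+1} = -2L_j + 7·5^j = -2·((-2)^j + 5^j) + 7·5^j = (-2)^{j+1} − 2·5^j + 7·5^j = (-2)^{j+1} + 5·5^j = (-2)^{j+1} + 5^{j+1}.
Hence L_m = (-2)^m + 5^m for every m ≥ 1, by induction.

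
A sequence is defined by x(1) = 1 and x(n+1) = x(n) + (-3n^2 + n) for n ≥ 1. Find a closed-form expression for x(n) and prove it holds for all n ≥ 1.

Claim: x(n) = -n^3 + 2n^2 − n + 1.

Base case: x(1) = 1, and -1^3 + 2·1^2 − 1 + 1 = 1.
Assume x(k) = -k^3 + 2k^2 − k + 1.
Then x(k+1) = x(k) + (-3k^2 + k) = (-k^3 + 2k^2 − k + 1) + (-3k^2 + k) = -k^3 − k^2 + 1,
and -(k+1)^3 + 2·(k+1)^2 − (k+1) + 1 = -k^3 − k^2 + 1.
This completes the inductive step, so x(n) = -n^3 + 2n^2 − n + 1 for all n ≥ 1.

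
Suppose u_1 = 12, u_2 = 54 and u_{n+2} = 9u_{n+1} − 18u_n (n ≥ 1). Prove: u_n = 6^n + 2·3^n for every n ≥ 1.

Base cases: u_1 = 12 and 6^1 + 2·3^1 = 12; u_2 = 54 and 6^2 + 2·3^2 = 54.
Assume u_i = 6^i + 2·3^i for all 1 ≤ i ≤ j, where j ≥ 2.
Then u_{j+1} = 9u_j − 18u_{j−1} = 9·(6^j + 2·3^j) − 18·(6^{j−1} + 2·3^{j−1}) = (9·6 − 18)6^{j−1} + 2·(9·3 − 18)3^{j−1} = 36·6^{j−1} + 18·3^{j−1} = 6^{j+1} + 2·3^{j+1}.
By strong induction, u_n = 6^n + 2·3^n for all n ≥ 1.

u_n = 6^n + 2·3^n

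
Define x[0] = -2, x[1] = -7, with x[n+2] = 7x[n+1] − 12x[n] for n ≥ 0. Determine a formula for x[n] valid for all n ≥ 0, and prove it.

Claim: x[n] = -3^n − 4^n.

Base cases: x[0] = -2 and -3^0 − 4^0 = -2; x[1] = -7 and -3^1 − 4^1 = -7.
Assume x[j] = -3^j − 4^j for all 0 ≤ j ≤ k, where k ≥ 1.
Then x[k+1] = 7x[k] − 12x[k−1] = 7·(-3^k − 4^k) − 12·(-3^{k−1} − 4^{k−1}) = -(7·3 − 12)3^{k−1} − (7·4 − 12)4^{k−1} = -9·3^{k−1} − 16·4^{k−1} = -3^{k+1} − 4^{k+1}.
So the formula holds for k+1, and by strong induction x[n] = -3^n − 4^n for all n ≥ 0.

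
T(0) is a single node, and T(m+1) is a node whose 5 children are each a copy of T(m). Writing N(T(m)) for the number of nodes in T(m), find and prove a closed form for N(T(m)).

Claim: N(T(m)) = (5^{m+1} − 1)/4.

Base case: N(T(0)) = 1, and (5^{0+1} − 1)/4 = 1.
Assume N(T(k)) = (5^{k+1} − 1)/4.
Then N(T(k+1)) = 1 + 5N(T(k)) = 1 + 5·(5^{k+1} − 1)/4 = 1 + (5^{k+2} − 5)/4 = (4 + 5^{k+2} − 5)/4 = (5^{k+2} − 1)/4.
Hence N(T(m)) = (5^{m+1} − 1)/4 for every m ≥ 0, by induction.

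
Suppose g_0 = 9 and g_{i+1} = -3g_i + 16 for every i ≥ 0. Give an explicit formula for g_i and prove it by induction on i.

Claim: g_i = 5·(-3)^i + 4.

Base case: g_0 = 9, and 5·(-3)^0 + 4 = 5 + 4 = 9.
Assume g_k = 5·(-3)^k + 4 for some k ≥ 0.
Then g_{k+1} = -3g_k + 16 = -3·(5·(-3)^k + 4) + 16 = -15·(-3)^k − 12 + 16 = 5·(-3)^{k+1} + 4.
By induction, g_i = 5·(-3)^i + 4 for all i ≥ 0.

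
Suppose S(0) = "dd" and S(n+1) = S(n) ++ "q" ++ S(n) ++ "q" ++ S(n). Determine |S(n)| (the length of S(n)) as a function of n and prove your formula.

Claim: |S(n)| = 3^{n+1} − 1.

Base case: |S(0)| = 2, and 3^{0+1} − 1 = 2.
Assume |S(k)| = 3^{k+1} − 1.
Then |S(k+1)| = 3|S(k)| + 2 = 3(3^{k+1} − 1) + 2 = 3^{k+2} − 3 + 2 = 3^{k+2} − 1.
So the formula holds for k+1, and by induction |S(n)| = 3^{n+1} − 1 for all n ≥ 0.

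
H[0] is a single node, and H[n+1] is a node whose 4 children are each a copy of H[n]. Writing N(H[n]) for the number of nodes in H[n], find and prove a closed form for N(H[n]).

Claim: N(H[n]) = (4^{n+1} − 1)/3.

Base case: N(H[0]) = 1, and (4^{0+1} − 1)/3 = 1.
Assume N(H[m]) = (4^{m+1} − 1)/3.
Then N(H[m+1]) = 1 + 4N(H[m]) = 1 + 4·(4^{m+1} − 1)/3 = 1 + (4^{m+2} − 4)/3 = (3 + 4^{m+2} − 4)/3 = (4^{m+2} − 1)/3.
Hence N(H[n]) = (4^{n+1} − 1)/3 for every n ≥ 0, by induction.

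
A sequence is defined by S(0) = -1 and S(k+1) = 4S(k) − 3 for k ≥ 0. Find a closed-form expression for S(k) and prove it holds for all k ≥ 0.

Claim: S(k) = -2·4^k + 1.

Base case: S(0) = -1, and -2·4^0 + 1 = -2 + 1 = -1.
Assume S(r) = -2·4^r + 1 for some r ≥ 0.
Then S(r+1) = 4S(r) − 3 = 4·(-2·4^r + 1) − 3 = -8·4^r + 4 − 3 = -2·4^{r+1} + 1.
By induction, S(k) = -2·4^k + 1 for all k ≥ 0.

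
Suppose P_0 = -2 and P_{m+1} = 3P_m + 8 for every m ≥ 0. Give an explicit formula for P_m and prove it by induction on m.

Claim: P_m = 2·3^m − 4.

Base case: P_0 = -2, and 2·3^0 − 4 = 2 − 4 = -2.
Assume P_j = 2·3^j − 4 for some j ≥ 0.
Then P_{j+1} = 3P_j + 8 = 3·(2·3^j − 4) + 8 = 6·3^j − 12 + 8 = 2·3^{j+1} − 4.
By induction, P_m = 2·3^m − 4 for all m ≥ 0.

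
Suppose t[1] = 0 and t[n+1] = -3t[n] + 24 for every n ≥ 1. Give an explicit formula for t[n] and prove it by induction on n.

Claim: t[n] = 2·(-3)^n + 6.

Base case: t[1] = 0, and 2·(-3)^1 + 6 = -6 + 6 = 0.
Assume t[r] = 2·(-3)^r + 6 for some r ≥ 1.
Then t[r+1] = -3t[r] + 24 = -3·(2·(-3)^r + 6) + 24 = -6·(-3)^r − 18 + 24 = 2·(-3)^{r+1} + 6.
This completes the inductive step, so t[n] = 2·(-3)^n + 6 for all n ≥ 1.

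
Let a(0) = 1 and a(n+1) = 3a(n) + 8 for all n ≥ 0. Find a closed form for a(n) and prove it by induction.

Claim: a(n) = 5·3^n − 4.

Base case: a(0) = 1, and 5·3^0 − 4 = 5 − 4 = 1.
Assume a(m) = 5·3^m − 4 for some m ≥ 0.
Then a(m+1) = 3a(m) + 8 = 3·(5·3^m − 4) + 8 = 15·3^m − 12 + 8 = 5·3^{m+1} − 4.
This completes the inductive step, so a(n) = 5·3^n − 4 for all n ≥ 0.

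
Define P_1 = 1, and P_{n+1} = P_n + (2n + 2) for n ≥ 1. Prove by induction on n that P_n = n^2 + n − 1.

Base case: P_1 = 1, and 1^2 + 1 − 1 = 1.
Assume P_j = j^2 + j − 1.
Then P_{j+1} = P_j + (2j + 2) = (j^2 + j − 1) + (2j + 2) = j^2 + 3j + 1,
and (j+1)^2 + (j+1) − 1 = j^2 + 3j + 1.
This completes the inductive step, so P_n = n^2 + n − 1 for all n ≥ 1.

P_n = n^2 + n − 1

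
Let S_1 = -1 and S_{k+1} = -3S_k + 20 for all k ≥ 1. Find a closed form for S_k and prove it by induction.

Claim: S_k = 2·(-3)^k + 5.

Base case: S_1 = -1, and 2·(-3)^1 + 5 = -6 + 5 = -1.
Assume S_m = 2·(-3)^m + 5 for some m ≥ 1.
Then S_{m+1} = -3S_m + 20 = -3·(2·(-3)^m + 5) + 20 = -6·(-3)^m − 15 + 20 = 2·(-3)^{m+1} + 5.
By induction, S_k = 2·(-3)^k + 5 for all k ≥ 1.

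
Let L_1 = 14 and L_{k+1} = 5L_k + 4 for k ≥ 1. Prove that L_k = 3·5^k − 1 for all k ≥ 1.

Base case: L_1 = 14, and 3·5^1 − 1 = 15 − 1 = 14.
Assume L_r = 3·5^r − 1 for some r ≥ 1.
Then L_{r+1} = 5L_r + 4 = 5·(3·5^r − 1) + 4 = 15·5^r − 5 + 4 = 3·5^{r+1} − 1.
Hence L_k = 3·5^k − 1 for every k ≥ 1, by induction.

L_k = 3·5^k − 1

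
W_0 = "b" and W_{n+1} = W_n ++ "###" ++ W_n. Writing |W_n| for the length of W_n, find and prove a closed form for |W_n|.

Claim: |W_n| = 2^{n+2} − 3.

Base case: |W_0| = 1, and 2^{0+2} − 3 = 1.
Assume |W_r| = 2^{r+2} − 3.
Then |W_{r+1}| = |W_r| + 3 + |W_r| = 2|W_r| + 3 = 2(2^{r+2} − 3) + 3 = 2^{r+3} − 6 + 3 = 2^{r+3} − 3.
This completes the inductive step, so |W_n| = 2^{n+2} − 3 for all n ≥ 0.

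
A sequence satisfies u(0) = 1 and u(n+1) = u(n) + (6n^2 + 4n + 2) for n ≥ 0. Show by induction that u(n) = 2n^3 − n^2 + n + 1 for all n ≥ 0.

Base case: u(0) = 1, and 2·0^3 − 0^2 + 0 + 1 = 1.
Assume u(j) = 2j^3 − j^2 + j + 1.
Then u(j+1) = u(j) + (6j^2 + 4j + 2) = (2j^3 − j^2 + j + 1) + (6j^2 + 4j + 2) = 2j^3 + 5j^2 + 5j + 3,
and 2·(j+1)^3 − (j+1)^2 + (j+1) + 1 = 2j^3 + 5j^2 + 5j + 3.
Hence u(n) = 2n^3 − n^2 + n + 1 for every n ≥ 0, by induction.

u(n) = 2n^3 − n^2 + n + 1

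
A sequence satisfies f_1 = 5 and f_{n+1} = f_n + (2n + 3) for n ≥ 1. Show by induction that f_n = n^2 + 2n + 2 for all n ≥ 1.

Base case: f_1 = 5, and 1^2 + 2·1 + 2 = 5.
Assume f_m = m^2 + 2m + 2.
Then f_{m+1} = f_m + (2m + 3) = (m^2 + 2m + 2) + (2m + 3) = m^2 + 4m + 5,
and (m+1)^2 + 2·(m+1) + 2 = m^2 + 4m + 5.
By induction, f_n = n^2 + 2n + 2 for all n ≥ 1.

f_n = n^2 + 2n + 2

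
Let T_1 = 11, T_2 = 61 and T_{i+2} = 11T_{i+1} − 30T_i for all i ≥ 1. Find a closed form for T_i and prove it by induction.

Claim: T_i = 6^i + 5^i.

Base cases: T_1 = 11 and 6^1 + 5^1 = 11; T_2 = 61 and 6^2 + 5^2 = 61.
Assume T_t = 6^t + 5^t for all 1 ≤ t ≤ j, where j ≥ 2.
Then T_{j+1} = 11T_j − 30T_{j−1} = 11·(6^j + 5^j) − 30·(6^{j−1} + 5^{j−1}) = (11·6 − 30)6^{j−1} + (11·5 − 30)5^{j−1} = 36·6^{j−1} + 25·5^{j−1} = 6^{j+1} + 5^{j+1}.
By strong induction, T_i = 6^i + 5^i for all i ≥ 1.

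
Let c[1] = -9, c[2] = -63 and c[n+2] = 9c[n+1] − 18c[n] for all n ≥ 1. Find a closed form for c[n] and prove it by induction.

Claim: c[n] = 3^n − 2·6^n.

Base cases: c[1] = -9 and 3^1 − 2·6^1 = -9; c[2] = -63 and 3^2 − 2·6^2 = -63.
Assume c[j] = 3^j − 2·6^j for all 1 ≤ j ≤ m, where m ≥ 2.
Then c[m+1] = 9c[m] − 18c[m−1] = 9·(3^m − 2·6^m) − 18·(3^{m−1} − 2·6^{m−1}) = (9·3 − 18)3^{m−1} − 2·(9·6 − 18)6^{m−1} = 9·3^{m−1} − 72·6^{m−1} = 3^{m+1} − 2·6^{m+1}.
By strong induction, c[n] = 3^n − 2·6^n for all n ≥ 1.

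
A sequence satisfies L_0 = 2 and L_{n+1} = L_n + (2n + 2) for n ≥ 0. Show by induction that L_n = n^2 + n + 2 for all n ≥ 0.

Base case: L_0 = 2, and 0^2 + 0 + 2 = 2.
Assume L_k = k^2 + k + 2.
Then L_{k+1} = L_k + (2k + 2) = (k^2 + k + 2) + (2k + 2) = k^2 + 3k + 4,
and (k+1)^2 + (k+1) + 2 = k^2 + 3k + 4.
This completes the inductive step, so L_n = n^2 + n + 2 for all n ≥ 0.

L_n = n^2 + n + 2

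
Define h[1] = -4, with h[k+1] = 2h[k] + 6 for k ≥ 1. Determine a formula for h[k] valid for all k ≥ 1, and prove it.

Claim: h[k] = 2^k − 6.

Base case: h[1] = -4, and 2^1 − 6 = 2 − 6 = -4.
Assume h[j] = 2^j − 6 for some j ≥ 1.
Then h[j+1] = 2h[j] + 6 = 2·(2^j − 6) + 6 = 2^{j+1} − 12 + 6 = 2^{j+1} − 6.
Hence h[k] = 2^k − 6 for every k ≥ 1, by induction.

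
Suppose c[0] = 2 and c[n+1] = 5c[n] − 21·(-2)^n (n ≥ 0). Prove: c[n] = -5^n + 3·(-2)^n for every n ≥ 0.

Base case: c[0] = 2, and -5^0 + 3·(-2)^0 = -1 + 3 = 2.
Assume c[j] = -5^j + 3·(-2)^j for some j ≥ 0.
Then c[j+1] = 5c[j] − 21·(-2)^j = 5·(-5^j + 3·(-2)^j) − 21·(-2)^j = -5^{j+1} + 15·(-2)^j − 21·(-2)^j = -5^{j+1} − 6·(-2)^j = -5^{j+1} + 3·(-2)^{j+1}.
Hence c[n] = -5^n + 3·(-2)^n for every n ≥ 0, by induction.

c[n] = -5^n + 3·(-2)^n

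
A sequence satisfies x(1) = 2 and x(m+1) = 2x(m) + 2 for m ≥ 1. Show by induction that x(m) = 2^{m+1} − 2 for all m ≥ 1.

Base case: x(1) = 2, and 2^{1+1} − 2 = 4 − 2 = 2.
Assume x(j) = 2^{j+1} − 2 for some j ≥ 1.
Then x(j+1) = 2x(j) + 2 = 2·(2^{j+1} − 2) + 2 = 2^{j+2} − 4 + 2 = 2^{j+2} − 2.
Hence x(m) = 2^{m+1} − 2 for every m ≥ 1, by induction.

x(m) = 2^{m+1} − 2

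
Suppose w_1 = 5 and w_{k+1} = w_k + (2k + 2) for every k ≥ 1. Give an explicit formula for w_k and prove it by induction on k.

Claim: w_k = k^2 + k + 3.

Base case: w_1 = 5, and 1^2 + 1 + 3 = 5.
Assume w_j = j^2 + j + 3.
Then w_{j+1} = w_j + (2j + 2) = (j^2 + j + 3) + (2j + 2) = j^2 + 3j + 5,
and (j+1)^2 + (j+1) + 3 = j^2 + 3j + 5.
Hence w_k = k^2 + k + 3 for every k ≥ 1, by induction.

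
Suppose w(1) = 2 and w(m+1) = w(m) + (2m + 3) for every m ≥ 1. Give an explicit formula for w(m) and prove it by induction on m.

Claim: w(m) = m^2 + 2m − 1.

Base case: w(1) = 2, and 1^2 + 2·1 − 1 = 2.
Assume w(k) = k^2 + 2k − 1.
Then w(k+1) = w(k) + (2k + 3) = (k^2 + 2k − 1) + (2k + 3) = k^2 + 4k + 2,
and (k+1)^2 + 2·(k+1) − 1 = k^2 + 4k + 2.
Hence w(m) = m^2 + 2m − 1 for every m ≥ 1, by induction.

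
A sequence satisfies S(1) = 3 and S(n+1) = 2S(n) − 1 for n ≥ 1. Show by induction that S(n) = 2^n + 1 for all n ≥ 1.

Base case: S(1) = 3, and 2^1 + 1 = 2 + 1 = 3.
Assume S(j) = 2^j + 1 for some j ≥ 1.
Then S(j+1) = 2S(j) − 1 = 2·(2^j + 1) − 1 = 2^{j+1} + 2 − 1 = 2^{j+1} + 1.
Hence S(n) = 2^n + 1 for every n ≥ 1, by induction.

S(n) = 2^n + 1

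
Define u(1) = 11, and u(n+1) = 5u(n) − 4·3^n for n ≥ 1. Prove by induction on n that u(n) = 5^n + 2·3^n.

Base case: u(1) = 11, and 5^1 + 2·3^1 = 5 + 6 = 11.
Assume u(r) = 5^r + 2·3^r for some r ≥ 1.
Then u(r+1) = 5u(r) − 4·3^r = 5·(5^r + 2·3^r) − 4·3^r = 5^{r+1} + 10·3^r − 4·3^r = 5^{r+1} + 6·3^r = 5^{r+1} + 2·3^{r+1}.
Hence u(n) = 5^n + 2·3^n for every n ≥ 1, by induction.

u(n) = 5^n + 2·3^n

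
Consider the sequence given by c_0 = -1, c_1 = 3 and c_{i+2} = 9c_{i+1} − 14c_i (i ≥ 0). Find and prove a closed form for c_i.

Claim: c_i = 7^i − 2·2^i.

Base cases: c_0 = -1 and 7^0 − 2·2^0 = -1; c_1 = 3 and 7^1 − 2·2^1 = 3.
Assume c_t = 7^t − 2·2^t for all 0 ≤ t ≤ j, where j ≥ 1.
Then c_{j+1} = 9c_j − 14c_{j−1} = 9·(7^j − 2·2^j) − 14·(7^{j−1} − 2·2^{j−1}) = (9·7 − 14)7^{j−1} − 2·(9·2 − 14)2^{j−1} = 49·7^{j−1} − 8·2^{j−1} = 7^{j+1} − 2·2^{j+1}.
This completes the inductive step, so c_i = 7^i − 2·2^i for all i ≥ 0.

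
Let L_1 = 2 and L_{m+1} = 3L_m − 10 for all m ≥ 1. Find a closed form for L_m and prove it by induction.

Claim: L_m = -3^m + 5.

Base case: L_1 = 2, and -3^1 + 5 = -3 + 5 = 2.
Assume L_r = -3^r + 5 for some r ≥ 1.
Then L_{r+1} = 3L_r − 10 = 3·(-3^r + 5) − 10 = -3^{r+1} + 15 − 10 = -3^{r+1} + 5.
Hence L_m = -3^m + 5 for every m ≥ 1, by induction.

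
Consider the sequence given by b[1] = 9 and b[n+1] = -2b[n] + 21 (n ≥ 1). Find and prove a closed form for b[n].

Claim: b[n] = -(-2)^n + 7.

Base case: b[1] = 9, and -(-2)^1 + 7 = 2 + 7 = 9.
Assume b[k] = -(-2)^k + 7 for some k ≥ 1.
Then b[k+1] = -2b[k] + 21 = -2·(-(-2)^k + 7) + 21 = 2·(-2)^k − 14 + 21 = -(-2)^{k+1} + 7.
By induction, b[n] = -(-2)^n + 7 for all n ≥ 1.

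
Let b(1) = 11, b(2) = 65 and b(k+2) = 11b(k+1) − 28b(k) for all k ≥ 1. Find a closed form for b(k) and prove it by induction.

Claim: b(k) = 7^k + 4^k.

Base cases: b(1) = 11 and 7^1 + 4^1 = 11; b(2) = 65 and 7^2 + 4^2 = 65.
Assume b(j) = 7^j + 4^j for all 1 ≤ j ≤ m, where m ≥ 2.
Then b(m+1) = 11b(m) − 28b(m−1) = 11·(7^m + 4^m) − 28·(7^{m−1} + 4^{m−1}) = (11·7 − 28)7^{m−1} + (11·4 − 28)4^{m−1} = 49·7^{m−1} + 16·4^{m−1} = 7^{m+1} + 4^{m+1}.
Hence b(k) = 7^k + 4^k for every k ≥ 1, by strong induction.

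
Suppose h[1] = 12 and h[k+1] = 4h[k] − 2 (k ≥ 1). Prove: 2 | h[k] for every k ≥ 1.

Base case: h[1] = 12 = 2·6, so 2 | h[1].
Assume 2 | h[m], so h[m] = 2t for some integer t.
Then h[m+1] = 4h[m] − 2 = 4·(2t) − 2 = 2(4t − 1), so 2 | h[m+1].
So the property holds for m+1, and by induction 2 | h[k] for all k ≥ 1.

2 | h[k]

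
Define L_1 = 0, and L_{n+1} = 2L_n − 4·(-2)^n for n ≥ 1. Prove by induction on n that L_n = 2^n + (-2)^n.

Base case: L_1 = 0, and 2^1 + (-2)^1 = 2 − 2 = 0.
Assume L_j = 2^j + (-2)^j for some j ≥ 1.
Then L_{j+1} = 2L_j − 4·(-2)^j = 2·(2^j + (-2)^j) − 4·(-2)^j = 2^{j+1} + 2·(-2)^j − 4·(-2)^j = 2^{j+1} − 2·(-2)^j = 2^{j+1} + (-2)^{j+1}.
This completes the inductive step, so L_n = 2^n + (-2)^n for all n ≥ 1.

L_n = 2^n + (-2)^n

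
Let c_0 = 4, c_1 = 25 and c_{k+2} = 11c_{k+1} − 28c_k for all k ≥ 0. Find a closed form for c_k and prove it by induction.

Claim: c_k = 3·7^k + 4^k.

Base cases: c_0 = 4 and 3·7^0 + 4^0 = 4; c_1 = 25 and 3·7^1 + 4^1 = 25.
Assume c_i = 3·7^i + 4^i for all 0 ≤ i ≤ j, where j ≥ 1.
Then c_{j+1} = 11c_j − 28c_{j−1} = 11·(3·7^j + 4^j) − 28·(3·7^{j−1} + 4^{j−1}) = 3·(11·7 − 28)7^{j−1} + (11·4 − 28)4^{j−1} = 147·7^{j−1} + 16·4^{j−1} = 3·7^{j+1} + 4^{j+1}.
Hence c_k = 3·7^k + 4^k for every k ≥ 0, by strong induction.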